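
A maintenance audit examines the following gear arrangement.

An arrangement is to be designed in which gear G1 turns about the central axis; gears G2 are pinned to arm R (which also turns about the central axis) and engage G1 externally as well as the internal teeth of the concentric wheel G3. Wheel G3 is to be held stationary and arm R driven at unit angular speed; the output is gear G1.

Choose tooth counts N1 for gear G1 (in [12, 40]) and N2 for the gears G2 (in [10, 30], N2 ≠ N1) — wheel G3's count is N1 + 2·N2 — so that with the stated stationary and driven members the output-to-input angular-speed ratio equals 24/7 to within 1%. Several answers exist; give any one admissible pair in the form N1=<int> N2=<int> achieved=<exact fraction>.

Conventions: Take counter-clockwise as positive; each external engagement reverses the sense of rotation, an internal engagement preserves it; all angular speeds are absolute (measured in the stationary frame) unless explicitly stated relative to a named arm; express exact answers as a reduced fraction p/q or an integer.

N1=14 N2=10 achieved=24/7

class = planetary set [ratio 24/7 wanted; Willis about the carrier]
Willis with ω_ring = 0: ω_sun/ω_arm = (N1+N3)/N1; set equal to 24/7  ⇒  N3/N1 = 24/7 − 1 = 17/7
N3 = N1 + 2·N2  ⇒  N2/N1 = (N3/N1 − 1)/2 = (17/7 − 1)/2 = 5/7
smallest multiple with N1 ≥ 12 and N2 ≥ 10: k = 2  ⇒  N1 = 2·7 = 14, N2 = 2·5 = 10 (N1 ≤ 40, N2 ≤ 30, N2 ≠ N1 ✓), N3 = 14 + 2·10 = 34
check: (N1+N3)/N1 with N1 = 14, N3 = 34 gives 24/7; |achieved − target| = 0 ≤ 6/175 ✓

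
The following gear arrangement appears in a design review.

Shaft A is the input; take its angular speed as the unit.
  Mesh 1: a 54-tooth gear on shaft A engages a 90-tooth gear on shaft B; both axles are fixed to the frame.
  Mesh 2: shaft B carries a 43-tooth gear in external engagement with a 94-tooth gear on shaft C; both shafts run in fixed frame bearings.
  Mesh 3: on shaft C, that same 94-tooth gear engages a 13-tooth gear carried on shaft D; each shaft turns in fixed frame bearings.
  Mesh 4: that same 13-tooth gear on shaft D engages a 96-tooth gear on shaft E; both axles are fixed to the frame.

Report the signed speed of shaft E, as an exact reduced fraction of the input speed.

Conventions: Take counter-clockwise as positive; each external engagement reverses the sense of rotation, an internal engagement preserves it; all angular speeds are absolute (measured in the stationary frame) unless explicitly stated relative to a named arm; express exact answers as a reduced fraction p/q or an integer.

43/160

4-mesh fixed-axis compound train (all bearings frame-fixed)
mesh 1 [54T→90T]: |ω|/ω_in = 1×54/90 = 3/5, sense flips to −
mesh 2 [43T→94T]: |ω|/ω_in = (3/5)×43/94 = 129/470, sense flips to +
mesh 3 [94T→13T]: |ω|/ω_in = (129/470)×94/13 = 129/65, sense flips to −
mesh 4 [13T→96T]: |ω|/ω_in = (129/65)×13/96 = 43/160, sense flips to +
signed output speed (× input speed) = 43/160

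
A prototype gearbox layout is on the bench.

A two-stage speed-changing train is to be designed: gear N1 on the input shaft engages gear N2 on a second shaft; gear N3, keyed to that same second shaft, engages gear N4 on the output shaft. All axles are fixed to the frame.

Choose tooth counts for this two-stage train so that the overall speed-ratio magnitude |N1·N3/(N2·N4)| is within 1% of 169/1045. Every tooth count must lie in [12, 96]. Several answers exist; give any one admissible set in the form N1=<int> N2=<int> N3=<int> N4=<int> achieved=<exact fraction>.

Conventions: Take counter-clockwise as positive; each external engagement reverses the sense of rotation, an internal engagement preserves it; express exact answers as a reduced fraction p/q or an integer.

topology: fixed-axis compound train — 2 stages, target 169/1045
target = 169/1045 in lowest terms: an exact hit needs N1·N3 = k·169 and N2·N4 = k·1045 for one integer k, every count in [12, 96]; additionally prefer no 1:1 stage (N1 ≠ N2, N3 ≠ N4)
k = 1: N1·N3 = 169 = 13·13, N2·N4 = 1045 = 19·55
achieved = 13·13/(19·55) = 169/1045; |achieved − target| = 0 ≤ 169/104500 ✓

N1=13 N2=19 N3=13 N4=55 achieved=169/1045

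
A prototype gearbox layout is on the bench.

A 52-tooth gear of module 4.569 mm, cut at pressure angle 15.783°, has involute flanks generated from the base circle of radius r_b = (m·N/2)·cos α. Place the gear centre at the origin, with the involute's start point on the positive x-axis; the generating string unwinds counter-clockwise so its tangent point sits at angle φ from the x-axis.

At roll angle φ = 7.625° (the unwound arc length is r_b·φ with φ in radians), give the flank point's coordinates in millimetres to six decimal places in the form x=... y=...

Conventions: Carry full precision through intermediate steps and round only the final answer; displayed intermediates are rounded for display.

recognized (one wheel, involute flank): single-mesh tooth geometry, m = 4.569, N = 52
pitch radius r_p = m·N/2 = 4.569·52/2 = 118.794000
base radius r_b = r_p·cos α = 118.794000·cos 15.783° = 114.315316
roll angle φ = 7.625° = 0.13308136 rad
x = r_b·(cos φ + φ·sin φ) = 115.323138
y = r_b·(sin φ − φ·cos φ) = 0.089653

x=115.323138 y=0.089653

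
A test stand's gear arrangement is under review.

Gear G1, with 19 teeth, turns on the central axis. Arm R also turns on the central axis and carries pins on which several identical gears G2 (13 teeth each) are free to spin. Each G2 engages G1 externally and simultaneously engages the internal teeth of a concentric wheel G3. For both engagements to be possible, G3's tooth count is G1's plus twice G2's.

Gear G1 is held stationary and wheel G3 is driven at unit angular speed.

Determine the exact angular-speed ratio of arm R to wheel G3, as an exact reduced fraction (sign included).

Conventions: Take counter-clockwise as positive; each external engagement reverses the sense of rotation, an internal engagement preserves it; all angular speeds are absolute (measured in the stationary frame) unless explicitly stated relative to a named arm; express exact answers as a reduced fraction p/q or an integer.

planetary set (19T centre, 13T on arm, 45T internal) — Willis relation
ring teeth: 19 + 2·13 = 45
19(ω_sun−ω_arm) = −45(ω_ring−ω_arm),  ω_sun = 0, ω_ring = 1
19(0−ω_arm) = −45(1−ω_arm)  ⇒  64·ω_arm = 45  ⇒  ω_arm = 45/64
ω_out/ω_in = 45/64

45/64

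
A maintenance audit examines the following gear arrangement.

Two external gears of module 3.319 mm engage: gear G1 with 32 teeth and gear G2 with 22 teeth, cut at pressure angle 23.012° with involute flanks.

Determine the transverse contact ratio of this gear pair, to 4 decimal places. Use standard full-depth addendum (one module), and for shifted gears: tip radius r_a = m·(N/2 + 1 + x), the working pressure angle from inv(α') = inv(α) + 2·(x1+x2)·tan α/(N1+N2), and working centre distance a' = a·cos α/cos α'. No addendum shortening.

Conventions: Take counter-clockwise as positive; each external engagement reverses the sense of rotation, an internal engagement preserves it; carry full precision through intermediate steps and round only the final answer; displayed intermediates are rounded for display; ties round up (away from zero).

recognized (one external pair, fixed centres): single-mesh tooth geometry, m = 3.319, N1 = 32, N2 = 22
base radii: r_b1 = 48.878143, r_b2 = 33.603723
tip radii: r_a1 = 56.423000, r_a2 = 39.828000
no profile shift: α' = α, a' = a
action lengths: √(r_a1²−r_b1²) = 28.186558, √(r_a2²−r_b2²) = 21.378947
base pitch p_b = π·m·cos α = 9.597201
CR = (28.186558 + 21.378947 − 89.613000·sin 23.01200°)/9.597201 = 1.514362
contact ratio ≈ 1.5144

1.5144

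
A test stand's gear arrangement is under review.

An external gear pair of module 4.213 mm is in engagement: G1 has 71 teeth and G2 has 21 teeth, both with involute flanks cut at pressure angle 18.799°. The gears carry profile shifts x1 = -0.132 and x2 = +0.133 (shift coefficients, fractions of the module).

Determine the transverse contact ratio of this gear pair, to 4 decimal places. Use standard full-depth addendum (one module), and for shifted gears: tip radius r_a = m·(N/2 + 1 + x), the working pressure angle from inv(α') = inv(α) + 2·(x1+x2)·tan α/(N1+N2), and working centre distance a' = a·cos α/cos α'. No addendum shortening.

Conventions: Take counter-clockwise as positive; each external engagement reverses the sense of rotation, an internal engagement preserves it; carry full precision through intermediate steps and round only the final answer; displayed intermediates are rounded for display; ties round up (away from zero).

topology: single-mesh involute geometry — m = 4.213, 71T/21T pair
base radii: r_b1 = 141.583125, r_b2 = 41.876699
tip radii: r_a1 = 153.218384, r_a2 = 49.009829
inv(α') = inv(18.799°) + 2·(-0.132+0.133)·tan α/(71+21) = 0.01231125  ⇒  α' = 18.80266°
a' = a·cos α / cos α' = 193.7980·cos 18.799°/cos 18.80266° = 193.802213
action lengths: √(r_a1²−r_b1²) = 58.566988, √(r_a2²−r_b2²) = 25.461843
base pitch p_b = π·m·cos α = 12.529479
CR = (58.566988 + 25.461843 − 193.802213·sin 18.80266°)/12.529479 = 1.721102
contact ratio ≈ 1.7211

1.7211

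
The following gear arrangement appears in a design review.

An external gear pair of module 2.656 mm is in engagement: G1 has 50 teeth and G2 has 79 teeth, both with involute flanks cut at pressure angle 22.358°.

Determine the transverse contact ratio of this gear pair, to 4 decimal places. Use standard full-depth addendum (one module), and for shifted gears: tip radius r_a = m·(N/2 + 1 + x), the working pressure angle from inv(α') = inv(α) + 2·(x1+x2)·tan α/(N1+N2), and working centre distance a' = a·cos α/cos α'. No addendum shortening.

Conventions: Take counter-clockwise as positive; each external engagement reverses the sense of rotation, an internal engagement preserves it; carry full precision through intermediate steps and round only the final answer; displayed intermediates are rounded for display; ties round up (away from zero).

class = single-mesh tooth geometry [involute pair 50T × 79T, m = 2.656]
base radii: r_b1 = 61.408388, r_b2 = 97.025253
tip radii: r_a1 = 69.056000, r_a2 = 107.568000
no profile shift: α' = α, a' = a
action lengths: √(r_a1²−r_b1²) = 31.587038, √(r_a2²−r_b2²) = 46.443243
base pitch p_b = π·m·cos α = 7.716806
CR = (31.587038 + 46.443243 − 171.312000·sin 22.35800°)/7.716806 = 1.667072
contact ratio ≈ 1.6671

1.6671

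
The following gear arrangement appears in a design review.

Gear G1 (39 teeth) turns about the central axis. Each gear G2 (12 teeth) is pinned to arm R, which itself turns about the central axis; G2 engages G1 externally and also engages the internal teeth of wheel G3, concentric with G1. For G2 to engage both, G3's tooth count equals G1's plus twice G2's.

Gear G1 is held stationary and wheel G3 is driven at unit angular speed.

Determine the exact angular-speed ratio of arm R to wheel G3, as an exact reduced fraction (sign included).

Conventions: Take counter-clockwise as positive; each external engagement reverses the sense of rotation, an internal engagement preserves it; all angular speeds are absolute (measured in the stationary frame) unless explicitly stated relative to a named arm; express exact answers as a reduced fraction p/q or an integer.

planetary set (39T centre, 12T on arm, 63T internal) — Willis relation
ring teeth: 39 + 2·12 = 63
39(ω_sun−ω_arm) = −63(ω_ring−ω_arm),  ω_sun = 0, ω_ring = 1
39(0−ω_arm) = −63(1−ω_arm)  ⇒  102·ω_arm = 63  ⇒  ω_arm = 21/34
ω_out/ω_in = 21/34

21/34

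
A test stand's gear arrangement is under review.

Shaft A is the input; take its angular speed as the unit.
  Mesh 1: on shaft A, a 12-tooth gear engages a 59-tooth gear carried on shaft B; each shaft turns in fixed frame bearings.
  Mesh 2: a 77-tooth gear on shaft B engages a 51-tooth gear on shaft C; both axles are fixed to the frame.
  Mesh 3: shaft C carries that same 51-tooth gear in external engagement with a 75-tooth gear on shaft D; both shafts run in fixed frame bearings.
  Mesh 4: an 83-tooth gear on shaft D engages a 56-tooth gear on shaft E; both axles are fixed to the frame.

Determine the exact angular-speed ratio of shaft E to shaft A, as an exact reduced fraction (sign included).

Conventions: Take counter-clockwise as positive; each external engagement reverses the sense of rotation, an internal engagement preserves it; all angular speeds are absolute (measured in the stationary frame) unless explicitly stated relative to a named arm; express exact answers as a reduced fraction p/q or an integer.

class = fixed-axis compound train [4 meshes; 4 ratios multiply, 4 sense flips]
mesh 1 [12T→59T]: running ratio 12/59, sense −
mesh 2 [77T→51T]: running ratio 308/1003, sense +
mesh 3 [51T→75T]: running ratio 308/1475, sense −
mesh 4 [83T→56T]: running ratio 913/2950, sense +
ω_out/ω_in = 913/2950

913/2950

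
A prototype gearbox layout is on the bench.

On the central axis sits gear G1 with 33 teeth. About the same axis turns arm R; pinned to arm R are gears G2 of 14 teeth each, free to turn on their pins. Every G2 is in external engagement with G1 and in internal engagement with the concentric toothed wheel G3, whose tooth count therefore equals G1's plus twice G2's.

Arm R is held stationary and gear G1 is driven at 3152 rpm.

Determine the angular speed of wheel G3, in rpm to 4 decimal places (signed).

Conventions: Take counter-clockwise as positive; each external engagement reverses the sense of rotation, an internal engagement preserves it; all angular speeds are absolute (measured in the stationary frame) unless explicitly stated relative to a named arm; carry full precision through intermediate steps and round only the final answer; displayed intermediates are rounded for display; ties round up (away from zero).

recognized (axles ride arm R): planetary set, 33/14/61 teeth
normalise by the input: solve with ω_sun = 1, then scale by 3152 rpm
ring teeth: 33 + 2·14 = 61
33(ω_sun−ω_arm) = −61(ω_ring−ω_arm),  ω_arm = 0, ω_sun = 1
ω_ring = 0 − (33/61)(1−0) = -33/61
scale: ω_ring = -33/61 × 3152 rpm = -1705.1803 rpm

-1705.1803 rpm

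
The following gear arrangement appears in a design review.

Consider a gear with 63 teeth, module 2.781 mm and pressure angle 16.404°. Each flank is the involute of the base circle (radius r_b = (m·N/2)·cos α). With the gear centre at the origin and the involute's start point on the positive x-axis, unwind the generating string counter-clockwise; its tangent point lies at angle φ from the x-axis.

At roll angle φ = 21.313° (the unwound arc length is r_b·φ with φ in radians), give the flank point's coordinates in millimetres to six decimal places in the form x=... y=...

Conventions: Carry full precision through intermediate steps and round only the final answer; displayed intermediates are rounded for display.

x=89.650065 y=1.421958

topology: single-mesh involute geometry — m = 2.781, N = 63
pitch radius r_p = m·N/2 = 2.781·63/2 = 87.601500
base radius r_b = r_p·cos α = 87.601500·cos 16.404° = 84.035616
roll angle φ = 21.313° = 0.37198202 rad
x = r_b·(cos φ + φ·sin φ) = 89.650065
y = r_b·(sin φ − φ·cos φ) = 1.421958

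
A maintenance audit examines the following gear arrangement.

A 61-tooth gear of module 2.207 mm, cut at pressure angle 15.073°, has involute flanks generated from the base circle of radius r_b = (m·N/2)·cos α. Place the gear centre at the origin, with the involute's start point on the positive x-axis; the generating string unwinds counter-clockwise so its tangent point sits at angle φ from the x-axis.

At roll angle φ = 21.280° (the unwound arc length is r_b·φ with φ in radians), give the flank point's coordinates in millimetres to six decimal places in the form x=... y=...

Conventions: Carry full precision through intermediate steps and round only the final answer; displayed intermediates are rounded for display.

recognized (one wheel, involute flank): single-mesh tooth geometry, m = 2.207, N = 61
pitch radius r_p = m·N/2 = 2.207·61/2 = 67.313500
base radius r_b = r_p·cos α = 67.313500·cos 15.073° = 64.997598
roll angle φ = 21.280° = 0.37140606 rad
x = r_b·(cos φ + φ·sin φ) = 69.327145
y = r_b·(sin φ − φ·cos φ) = 1.094764

x=69.327145 y=1.094764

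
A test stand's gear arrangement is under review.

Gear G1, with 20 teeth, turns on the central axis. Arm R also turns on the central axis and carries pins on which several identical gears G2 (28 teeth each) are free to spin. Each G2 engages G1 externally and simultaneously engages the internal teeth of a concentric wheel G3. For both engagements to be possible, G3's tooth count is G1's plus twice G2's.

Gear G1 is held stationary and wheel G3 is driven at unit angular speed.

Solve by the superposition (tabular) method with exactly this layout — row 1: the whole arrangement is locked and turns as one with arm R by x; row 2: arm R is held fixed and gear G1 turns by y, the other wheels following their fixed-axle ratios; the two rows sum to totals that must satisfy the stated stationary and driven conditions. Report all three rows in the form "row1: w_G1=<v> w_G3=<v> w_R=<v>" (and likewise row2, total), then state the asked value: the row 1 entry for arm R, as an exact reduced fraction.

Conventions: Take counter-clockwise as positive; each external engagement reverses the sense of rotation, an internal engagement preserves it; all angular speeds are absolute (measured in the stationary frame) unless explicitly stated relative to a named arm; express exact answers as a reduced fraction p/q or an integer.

row1: w_G1=19/24 w_G3=19/24 w_R=19/24
row2: w_G1=-19/24 w_G3=5/24 w_R=0
total: w_G1=0 w_G3=1 w_R=19/24
asked value: 19/24

topology: planetary set — G1 20T / G2 28T / G3 76T, arm = carrier (Willis)
row 1: whole set turns with the arm by x
row 2 — arm fixed, fixed-axis ratios: sun y, ring −(20/76)·y, arm 0
boundary: total ω_sun = x + y = 0 and total ω_ring = x − (20/76)·y = 1  ⇒  y = -19/24, x = 19/24
row 2 ring = −(20/76)·(-19/24) = 5/24
totals (row 1 + row 2): sun 19/24 + (-19/24) = 0, ring 19/24 + 5/24 = 1, arm 19/24 + 0 = 19/24
asked cell (row1, arm) = 19/24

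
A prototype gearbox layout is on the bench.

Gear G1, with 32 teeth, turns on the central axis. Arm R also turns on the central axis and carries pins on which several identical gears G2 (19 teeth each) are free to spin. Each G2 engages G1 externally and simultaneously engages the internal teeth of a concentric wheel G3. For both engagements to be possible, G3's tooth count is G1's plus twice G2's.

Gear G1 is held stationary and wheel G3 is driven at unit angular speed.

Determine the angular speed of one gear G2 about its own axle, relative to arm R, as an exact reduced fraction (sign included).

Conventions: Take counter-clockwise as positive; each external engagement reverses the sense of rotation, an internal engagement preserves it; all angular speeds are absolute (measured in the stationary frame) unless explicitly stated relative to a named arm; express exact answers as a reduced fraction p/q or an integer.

recognized (axles ride arm R): planetary set, 32/19/70 teeth
ring teeth: 32 + 2·19 = 70
32(ω_sun−ω_arm) = −70(ω_ring−ω_arm),  ω_sun = 0, ω_ring = 1
32(0−ω_arm) = −70(1−ω_arm)  ⇒  102·ω_arm = 70  ⇒  ω_arm = 35/51
sun–planet mesh: 32·(0−35/51) = −19·(ω_p−ω_arm)  ⇒  ω_p−ω_arm = 1120/969
exact speed ratio = 1120/969

1120/969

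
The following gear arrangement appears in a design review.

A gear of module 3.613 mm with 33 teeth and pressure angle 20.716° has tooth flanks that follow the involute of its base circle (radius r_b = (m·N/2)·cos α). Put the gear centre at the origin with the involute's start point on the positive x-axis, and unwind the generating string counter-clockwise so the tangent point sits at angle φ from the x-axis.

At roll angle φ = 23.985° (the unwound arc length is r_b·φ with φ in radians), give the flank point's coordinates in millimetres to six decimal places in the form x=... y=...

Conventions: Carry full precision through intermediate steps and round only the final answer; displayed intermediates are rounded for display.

x=60.433887 y=1.339751

class = single-mesh tooth geometry [base-circle involute, m = 3.613, 33T]
pitch radius r_p = m·N/2 = 3.613·33/2 = 59.614500
base radius r_b = r_p·cos α = 59.614500·cos 20.716° = 55.760142
roll angle φ = 23.985° = 0.41861722 rad
x = r_b·(cos φ + φ·sin φ) = 60.433887
y = r_b·(sin φ − φ·cos φ) = 1.339751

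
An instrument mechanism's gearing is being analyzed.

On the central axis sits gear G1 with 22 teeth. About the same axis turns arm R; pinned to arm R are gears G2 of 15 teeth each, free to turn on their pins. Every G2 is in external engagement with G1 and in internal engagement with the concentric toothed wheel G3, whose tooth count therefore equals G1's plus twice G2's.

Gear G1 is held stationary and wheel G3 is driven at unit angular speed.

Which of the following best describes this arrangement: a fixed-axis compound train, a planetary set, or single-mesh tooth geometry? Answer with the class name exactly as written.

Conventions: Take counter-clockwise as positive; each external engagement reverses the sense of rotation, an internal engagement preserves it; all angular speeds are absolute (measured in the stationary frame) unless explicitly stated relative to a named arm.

planetary set (22T centre, 15T on arm, 52T internal) — Willis relation
classification: planetary set

planetary set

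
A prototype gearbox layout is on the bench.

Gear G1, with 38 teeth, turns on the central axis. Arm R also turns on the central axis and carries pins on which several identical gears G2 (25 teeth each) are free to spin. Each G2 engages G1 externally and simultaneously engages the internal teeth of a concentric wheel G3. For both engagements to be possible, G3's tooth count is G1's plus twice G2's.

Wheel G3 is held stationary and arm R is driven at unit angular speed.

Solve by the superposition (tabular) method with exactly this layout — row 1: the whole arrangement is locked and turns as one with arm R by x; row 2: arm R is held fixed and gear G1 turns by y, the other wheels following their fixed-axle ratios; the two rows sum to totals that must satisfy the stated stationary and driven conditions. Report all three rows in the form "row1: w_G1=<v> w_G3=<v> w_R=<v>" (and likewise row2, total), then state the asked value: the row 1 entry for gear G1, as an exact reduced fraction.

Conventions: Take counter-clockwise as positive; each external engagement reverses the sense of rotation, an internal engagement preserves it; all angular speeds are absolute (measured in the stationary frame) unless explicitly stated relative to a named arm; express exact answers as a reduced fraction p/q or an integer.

topology: planetary set — G1 38T / G2 25T / G3 88T, arm = carrier (Willis)
row 1 (train locked, turned with arm): all members turn x
superposition row 2 [arm held]: sun y, ring −(38/88)·y, arm 0
boundary: total ω_ring = x − (38/88)·y = 0 and total ω_arm = x = 1  ⇒  y = 44/19, x = 1
row 2 ring = −(38/88)·44/19 = -1
totals (row 1 + row 2): sun 1 + 44/19 = 63/19, ring 1 + (-1) = 0, arm 1 + 0 = 1
asked cell (row1, sun) = 1

row1: w_G1=1 w_G3=1 w_R=1
row2: w_G1=44/19 w_G3=-1 w_R=0
total: w_G1=63/19 w_G3=0 w_R=1
asked value: 1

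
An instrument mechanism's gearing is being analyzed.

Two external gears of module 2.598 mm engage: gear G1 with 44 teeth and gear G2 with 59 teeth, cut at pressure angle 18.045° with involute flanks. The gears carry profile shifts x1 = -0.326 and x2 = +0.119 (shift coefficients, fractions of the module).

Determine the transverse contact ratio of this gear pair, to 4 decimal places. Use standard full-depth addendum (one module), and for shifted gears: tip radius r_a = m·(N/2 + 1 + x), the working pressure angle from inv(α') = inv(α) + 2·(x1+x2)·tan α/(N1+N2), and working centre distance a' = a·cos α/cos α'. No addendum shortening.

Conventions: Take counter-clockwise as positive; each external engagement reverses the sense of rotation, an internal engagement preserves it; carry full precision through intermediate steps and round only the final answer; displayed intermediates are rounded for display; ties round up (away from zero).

class = single-mesh tooth geometry [involute pair 44T × 59T, m = 2.598]
base radii: r_b1 = 54.344698, r_b2 = 72.871299
tip radii: r_a1 = 58.907052, r_a2 = 79.548162
inv(α') = inv(18.045°) + 2·(-0.326+0.119)·tan α/(44+59) = 0.00953409  ⇒  α' = 17.30634°
a' = a·cos α / cos α' = 133.7970·cos 18.045°/cos 17.30634° = 133.248433
action lengths: √(r_a1²−r_b1²) = 22.730918, √(r_a2²−r_b2²) = 31.901157
base pitch p_b = π·m·cos α = 7.760405
CR = (22.730918 + 31.901157 − 133.248433·sin 17.30634°)/7.760405 = 1.932021
contact ratio ≈ 1.9320

1.9320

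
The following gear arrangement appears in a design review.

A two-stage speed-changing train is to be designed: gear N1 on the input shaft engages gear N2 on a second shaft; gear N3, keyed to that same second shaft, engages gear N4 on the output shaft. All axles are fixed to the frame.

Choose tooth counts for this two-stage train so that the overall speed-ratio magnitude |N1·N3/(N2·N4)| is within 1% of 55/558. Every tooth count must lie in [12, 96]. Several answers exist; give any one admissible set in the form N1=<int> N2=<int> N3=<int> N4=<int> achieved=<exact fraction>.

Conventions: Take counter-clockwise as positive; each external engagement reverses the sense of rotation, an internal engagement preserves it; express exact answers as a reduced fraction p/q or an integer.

topology: fixed-axis compound train — 2 stages, target 55/558
target = 55/558 in lowest terms: an exact hit needs N1·N3 = k·55 and N2·N4 = k·558 for one integer k, every count in [12, 96]; additionally prefer no 1:1 stage (N1 ≠ N2, N3 ≠ N4)
k = 1…5: no 1:1-free in-range split of k·55 and k·558 into factor pairs; take k = 6
k = 6: N1·N3 = 330 = 15·22, N2·N4 = 3348 = 36·93
achieved = 15·22/(36·93) = 55/558; |achieved − target| = 0 ≤ 11/11160 ✓

N1=15 N2=36 N3=22 N4=93 achieved=55/558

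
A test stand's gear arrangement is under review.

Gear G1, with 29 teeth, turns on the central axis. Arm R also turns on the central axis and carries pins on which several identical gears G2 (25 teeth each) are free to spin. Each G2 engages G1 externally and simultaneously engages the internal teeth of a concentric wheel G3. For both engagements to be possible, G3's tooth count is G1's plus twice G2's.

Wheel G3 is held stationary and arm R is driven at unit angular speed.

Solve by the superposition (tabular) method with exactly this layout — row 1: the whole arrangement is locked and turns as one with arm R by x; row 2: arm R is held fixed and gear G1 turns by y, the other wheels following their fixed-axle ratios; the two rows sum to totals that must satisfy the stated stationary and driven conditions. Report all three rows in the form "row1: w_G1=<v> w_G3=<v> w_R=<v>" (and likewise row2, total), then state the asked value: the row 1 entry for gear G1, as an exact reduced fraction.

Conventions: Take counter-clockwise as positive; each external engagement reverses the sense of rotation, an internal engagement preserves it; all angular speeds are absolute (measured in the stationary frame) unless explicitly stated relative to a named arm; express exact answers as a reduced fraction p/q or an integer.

row1: w_G1=1 w_G3=1 w_R=1
row2: w_G1=79/29 w_G3=-1 w_R=0
total: w_G1=108/29 w_G3=0 w_R=1
asked value: 1

planetary set (29T centre, 25T on arm, 79T internal) — Willis relation
row 1 — lock + rotate with arm: ω_sun = ω_ring = ω_arm = x
row 2 — arm fixed, fixed-axis ratios: sun y, ring −(29/79)·y, arm 0
boundary: total ω_ring = x − (29/79)·y = 0 and total ω_arm = x = 1  ⇒  y = 79/29, x = 1
row 2 ring = −(29/79)·79/29 = -1
totals (row 1 + row 2): sun 1 + 79/29 = 108/29, ring 1 + (-1) = 0, arm 1 + 0 = 1
asked cell (row1, sun) = 1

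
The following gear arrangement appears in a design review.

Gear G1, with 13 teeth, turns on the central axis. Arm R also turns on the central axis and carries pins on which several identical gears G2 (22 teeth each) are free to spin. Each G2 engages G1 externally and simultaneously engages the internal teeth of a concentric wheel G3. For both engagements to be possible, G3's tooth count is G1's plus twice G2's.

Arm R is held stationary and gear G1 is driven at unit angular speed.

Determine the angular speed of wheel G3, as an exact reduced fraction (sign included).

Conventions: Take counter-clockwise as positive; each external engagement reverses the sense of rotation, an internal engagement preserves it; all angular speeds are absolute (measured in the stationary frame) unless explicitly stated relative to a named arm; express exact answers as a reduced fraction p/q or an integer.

class = planetary set [G3 = 13+2·22 = 57; Willis about the carrier]
ring teeth: 13 + 2·22 = 57
13(ω_sun−ω_arm) = −57(ω_ring−ω_arm),  ω_arm = 0, ω_sun = 1
ω_ring = 0 − (13/57)(1−0) = -13/57
exact speed ratio = -13/57

-13/57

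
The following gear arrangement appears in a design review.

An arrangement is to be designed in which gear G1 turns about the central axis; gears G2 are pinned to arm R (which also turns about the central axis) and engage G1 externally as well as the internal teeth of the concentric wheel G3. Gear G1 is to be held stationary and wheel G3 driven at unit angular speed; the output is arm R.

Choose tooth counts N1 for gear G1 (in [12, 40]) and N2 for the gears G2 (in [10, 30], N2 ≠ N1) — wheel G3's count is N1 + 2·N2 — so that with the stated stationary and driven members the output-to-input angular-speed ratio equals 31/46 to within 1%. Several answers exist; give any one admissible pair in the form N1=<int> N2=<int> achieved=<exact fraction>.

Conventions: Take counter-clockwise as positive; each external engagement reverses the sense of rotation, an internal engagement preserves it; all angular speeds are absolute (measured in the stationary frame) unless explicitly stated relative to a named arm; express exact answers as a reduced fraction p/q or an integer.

N1=30 N2=16 achieved=31/46

design class (target 31/46): planetary set
Willis with ω_sun = 0: ω_arm/ω_ring = N3/(N1+N3); set equal to 31/46  ⇒  N3/N1 = (31/46)/(1 − 31/46) = 31/15
N3 = N1 + 2·N2  ⇒  N2/N1 = (N3/N1 − 1)/2 = (31/15 − 1)/2 = 8/15
smallest multiple with N1 ≥ 12 and N2 ≥ 10: k = 2  ⇒  N1 = 2·15 = 30, N2 = 2·8 = 16 (N1 ≤ 40, N2 ≤ 30, N2 ≠ N1 ✓), N3 = 30 + 2·16 = 62
check: N3/(N1+N3) with N1 = 30, N3 = 62 gives 31/46; |achieved − target| = 0 ≤ 31/4600 ✓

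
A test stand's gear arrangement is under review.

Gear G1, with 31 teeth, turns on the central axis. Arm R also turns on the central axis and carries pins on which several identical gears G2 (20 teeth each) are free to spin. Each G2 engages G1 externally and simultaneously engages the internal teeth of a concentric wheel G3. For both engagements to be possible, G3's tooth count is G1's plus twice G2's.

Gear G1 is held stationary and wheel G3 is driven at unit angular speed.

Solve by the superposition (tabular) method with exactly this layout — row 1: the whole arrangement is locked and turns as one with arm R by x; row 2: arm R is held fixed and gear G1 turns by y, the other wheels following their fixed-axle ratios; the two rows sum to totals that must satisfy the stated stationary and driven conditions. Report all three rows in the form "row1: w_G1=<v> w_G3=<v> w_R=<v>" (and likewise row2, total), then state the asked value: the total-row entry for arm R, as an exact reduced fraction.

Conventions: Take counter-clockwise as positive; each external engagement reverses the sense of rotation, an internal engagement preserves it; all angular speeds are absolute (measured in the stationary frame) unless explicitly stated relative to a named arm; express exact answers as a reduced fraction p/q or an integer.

class = planetary set [G3 = 31+2·20 = 71; Willis about the carrier]
row 1 — lock + rotate with arm: ω_sun = ω_ring = ω_arm = x
superposition row 2 [arm held]: sun y, ring −(31/71)·y, arm 0
boundary: total ω_sun = x + y = 0 and total ω_ring = x − (31/71)·y = 1  ⇒  y = -71/102, x = 71/102
row 2 ring = −(31/71)·(-71/102) = 31/102
totals (row 1 + row 2): sun 71/102 + (-71/102) = 0, ring 71/102 + 31/102 = 1, arm 71/102 + 0 = 71/102
asked cell (total, arm) = 71/102

row1: w_G1=71/102 w_G3=71/102 w_R=71/102
row2: w_G1=-71/102 w_G3=31/102 w_R=0
total: w_G1=0 w_G3=1 w_R=71/102
asked value: 71/102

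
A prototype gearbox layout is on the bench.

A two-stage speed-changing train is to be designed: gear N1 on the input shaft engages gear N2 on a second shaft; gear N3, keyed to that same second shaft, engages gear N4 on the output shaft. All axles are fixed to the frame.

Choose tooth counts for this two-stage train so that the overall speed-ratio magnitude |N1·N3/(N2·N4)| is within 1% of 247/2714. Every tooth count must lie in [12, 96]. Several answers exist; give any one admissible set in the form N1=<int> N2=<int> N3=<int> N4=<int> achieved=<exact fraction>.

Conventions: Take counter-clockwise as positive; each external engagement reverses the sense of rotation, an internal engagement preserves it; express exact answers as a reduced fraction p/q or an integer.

N1=13 N2=46 N3=19 N4=59 achieved=247/2714

2-stage fixed-axis compound train for ratio 247/2714
target = 247/2714 in lowest terms: an exact hit needs N1·N3 = k·247 and N2·N4 = k·2714 for one integer k, every count in [12, 96]; additionally prefer no 1:1 stage (N1 ≠ N2, N3 ≠ N4)
k = 1: N1·N3 = 247 = 13·19, N2·N4 = 2714 = 46·59
achieved = 13·19/(46·59) = 247/2714; |achieved − target| = 0 ≤ 247/271400 ✓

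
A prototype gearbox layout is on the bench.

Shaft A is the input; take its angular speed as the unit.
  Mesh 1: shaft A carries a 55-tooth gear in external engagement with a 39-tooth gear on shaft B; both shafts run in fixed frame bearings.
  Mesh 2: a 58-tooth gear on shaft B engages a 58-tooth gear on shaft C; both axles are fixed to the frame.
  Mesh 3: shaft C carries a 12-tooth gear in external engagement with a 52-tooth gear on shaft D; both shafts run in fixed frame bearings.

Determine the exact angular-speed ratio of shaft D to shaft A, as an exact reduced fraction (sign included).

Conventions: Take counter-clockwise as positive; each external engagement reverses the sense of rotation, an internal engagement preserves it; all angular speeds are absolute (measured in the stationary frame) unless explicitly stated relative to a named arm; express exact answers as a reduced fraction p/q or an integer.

-55/169

class = fixed-axis compound train [3 meshes; 3 ratios multiply, 3 sense flips]
mesh 1 [55T→39T]: running ratio 55/39, sense −
mesh 2 [58T→58T]: running ratio 55/39, sense +
mesh 3 [12T→52T]: running ratio 55/169, sense −
ω_out/ω_in = -55/169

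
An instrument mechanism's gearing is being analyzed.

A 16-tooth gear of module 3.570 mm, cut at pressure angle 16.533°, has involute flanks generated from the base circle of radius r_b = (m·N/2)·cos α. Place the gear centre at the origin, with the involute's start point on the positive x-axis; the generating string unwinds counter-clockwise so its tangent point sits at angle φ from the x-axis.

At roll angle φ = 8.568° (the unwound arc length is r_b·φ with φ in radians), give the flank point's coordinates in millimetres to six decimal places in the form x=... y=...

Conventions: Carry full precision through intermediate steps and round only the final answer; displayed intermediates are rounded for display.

x=27.683635 y=0.030451

topology: single-mesh involute geometry — m = 3.570, N = 16
pitch radius r_p = m·N/2 = 3.570·16/2 = 28.560000
base radius r_b = r_p·cos α = 28.560000·cos 16.533° = 27.379215
roll angle φ = 8.568° = 0.14953981 rad
x = r_b·(cos φ + φ·sin φ) = 27.683635
y = r_b·(sin φ − φ·cos φ) = 0.030451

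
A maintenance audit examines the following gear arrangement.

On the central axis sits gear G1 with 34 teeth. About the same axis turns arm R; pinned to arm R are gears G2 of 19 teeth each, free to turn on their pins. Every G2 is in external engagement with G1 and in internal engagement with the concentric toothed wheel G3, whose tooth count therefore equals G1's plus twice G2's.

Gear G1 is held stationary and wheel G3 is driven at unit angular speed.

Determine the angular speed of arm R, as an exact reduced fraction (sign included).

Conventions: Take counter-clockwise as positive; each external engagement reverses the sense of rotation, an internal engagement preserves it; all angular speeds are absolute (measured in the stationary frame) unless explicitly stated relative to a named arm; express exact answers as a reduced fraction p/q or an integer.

class = planetary set [G3 = 34+2·19 = 72; Willis about the carrier]
ring teeth: 34 + 2·19 = 72
34(ω_sun−ω_arm) = −72(ω_ring−ω_arm),  ω_sun = 0, ω_ring = 1
34(0−ω_arm) = −72(1−ω_arm)  ⇒  106·ω_arm = 72  ⇒  ω_arm = 36/53
exact speed ratio = 36/53

36/53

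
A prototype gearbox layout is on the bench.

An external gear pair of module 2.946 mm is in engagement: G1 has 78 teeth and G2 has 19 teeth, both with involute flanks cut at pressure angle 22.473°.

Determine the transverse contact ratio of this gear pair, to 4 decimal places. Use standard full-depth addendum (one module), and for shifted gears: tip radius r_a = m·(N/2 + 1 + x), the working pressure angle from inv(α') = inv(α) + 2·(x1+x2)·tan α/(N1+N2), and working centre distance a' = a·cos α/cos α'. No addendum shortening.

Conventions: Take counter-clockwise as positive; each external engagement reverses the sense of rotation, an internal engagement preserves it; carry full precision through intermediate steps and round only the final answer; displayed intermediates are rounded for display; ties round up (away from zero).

1.5770

recognized (one external pair, fixed centres): single-mesh tooth geometry, m = 2.946, N1 = 78, N2 = 19
base radii: r_b1 = 106.168923, r_b2 = 25.861661
tip radii: r_a1 = 117.840000, r_a2 = 30.933000
no profile shift: α' = α, a' = a
action lengths: √(r_a1²−r_b1²) = 51.131453, √(r_a2²−r_b2²) = 16.971299
base pitch p_b = π·m·cos α = 8.552295
CR = (51.131453 + 16.971299 − 142.881000·sin 22.47300°)/8.552295 = 1.576977
contact ratio ≈ 1.5770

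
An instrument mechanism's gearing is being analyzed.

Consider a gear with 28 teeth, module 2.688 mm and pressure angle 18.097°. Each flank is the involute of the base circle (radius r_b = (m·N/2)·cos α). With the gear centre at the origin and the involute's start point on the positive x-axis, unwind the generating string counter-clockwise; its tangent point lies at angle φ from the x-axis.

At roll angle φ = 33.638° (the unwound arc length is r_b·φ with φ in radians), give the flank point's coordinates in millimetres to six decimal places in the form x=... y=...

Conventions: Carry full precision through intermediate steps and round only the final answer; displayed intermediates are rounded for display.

x=41.413957 y=2.330675

topology: single-mesh involute geometry — m = 2.688, N = 28
pitch radius r_p = m·N/2 = 2.688·28/2 = 37.632000
base radius r_b = r_p·cos α = 37.632000·cos 18.097° = 35.770420
roll angle φ = 33.638° = 0.58709385 rad
x = r_b·(cos φ + φ·sin φ) = 41.413957
y = r_b·(sin φ − φ·cos φ) = 2.330675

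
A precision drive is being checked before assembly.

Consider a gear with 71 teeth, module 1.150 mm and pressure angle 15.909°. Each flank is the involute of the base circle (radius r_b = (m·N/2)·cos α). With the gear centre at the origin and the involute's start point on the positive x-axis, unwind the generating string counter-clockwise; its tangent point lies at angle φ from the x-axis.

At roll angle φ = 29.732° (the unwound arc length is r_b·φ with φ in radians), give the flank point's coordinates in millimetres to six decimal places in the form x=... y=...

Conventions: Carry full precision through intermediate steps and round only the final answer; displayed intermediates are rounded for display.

class = single-mesh tooth geometry [base-circle involute, m = 1.150, 71T]
pitch radius r_p = m·N/2 = 1.150·71/2 = 40.825000
base radius r_b = r_p·cos α = 40.825000·cos 15.909° = 39.261332
roll angle φ = 29.732° = 0.51892129 rad
x = r_b·(cos φ + φ·sin φ) = 44.196890
y = r_b·(sin φ − φ·cos φ) = 1.779952

x=44.196890 y=1.779952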